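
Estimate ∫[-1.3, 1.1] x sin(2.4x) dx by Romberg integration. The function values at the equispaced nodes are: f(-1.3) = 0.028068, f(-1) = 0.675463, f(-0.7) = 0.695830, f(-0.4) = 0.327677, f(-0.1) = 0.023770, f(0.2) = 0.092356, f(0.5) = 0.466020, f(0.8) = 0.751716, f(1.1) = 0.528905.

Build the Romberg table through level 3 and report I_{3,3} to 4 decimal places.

I_{0,0} (trapezoid, 1 panel, h=2.4000): 0.668368
I_{1,0} (trapezoid, 2 panels, h=1.2000): 0.362708
I_{2,0} (trapezoid, 4 panels, h=0.6000): 0.878464
I_{3,0} (trapezoid, 8 panels, h=0.3000): 0.993396
I_{1,1} = 0.362708 + (0.362708 − 0.668368)/3 = 0.260821
I_{2,1} = 0.878464 + (0.878464 − 0.362708)/3 = 1.050383
I_{3,1} = 0.993396 + (0.993396 − 0.878464)/3 = 1.031707
I_{2,2} = 1.050383 + (1.050383 − 0.260821)/15 = 1.103020
I_{3,2} = 1.031707 + (1.031707 − 1.050383)/15 = 1.030462
I_{3,3} = 1.030462 + (1.030462 − 1.103020)/63 = 1.029310

1.0293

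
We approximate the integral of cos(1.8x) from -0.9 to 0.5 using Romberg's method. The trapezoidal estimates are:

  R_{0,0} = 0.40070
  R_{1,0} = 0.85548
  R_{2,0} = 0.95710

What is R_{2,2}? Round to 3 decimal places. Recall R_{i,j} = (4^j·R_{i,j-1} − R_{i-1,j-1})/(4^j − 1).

0.990

Richardson extrapolation on the trapezoidal column (denominator 4−1=3):
R_{1,1} = 0.85548 + (0.85548 − 0.40070)/3 = 1.00707
R_{2,1} = (4·0.95710 − 0.85548) / 3 = 0.99097
R_{2,2} = (16·0.99097 − 1.00707) / 15 = 0.98990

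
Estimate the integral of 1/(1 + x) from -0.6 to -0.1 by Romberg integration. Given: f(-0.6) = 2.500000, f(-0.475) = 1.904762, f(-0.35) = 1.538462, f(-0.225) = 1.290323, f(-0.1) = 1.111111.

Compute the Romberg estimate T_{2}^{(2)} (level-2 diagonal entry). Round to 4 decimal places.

T_{0}^{(0)} (trapezoid, 1 panel, h=0.5000): 0.902778
T_{1}^{(0)} (trapezoid, 2 panels, h=0.2500): 0.836004
T_{2}^{(0)} (trapezoid, 4 panels, h=0.1250): 0.817388
T_{1}^{(1)} = 0.836004 + (0.836004 − 0.902778)/3 = 0.813746
T_{2}^{(1)} = 0.817388 + (0.817388 − 0.836004)/3 = 0.811183
T_{2}^{(2)} = 0.811183 + (0.811183 − 0.813746)/15 = 0.811012

0.8110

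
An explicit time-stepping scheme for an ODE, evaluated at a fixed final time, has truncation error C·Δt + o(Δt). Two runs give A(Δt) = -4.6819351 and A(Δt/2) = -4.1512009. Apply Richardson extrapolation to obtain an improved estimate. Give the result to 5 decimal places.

-3.62047

Extrapolated value = (2·A(Δt/2) − A(Δt)) / (2 − 1)
= (2·(-4.1512009) − (-4.6819351)) / 1
= -3.6204667 / 1 = -3.6204667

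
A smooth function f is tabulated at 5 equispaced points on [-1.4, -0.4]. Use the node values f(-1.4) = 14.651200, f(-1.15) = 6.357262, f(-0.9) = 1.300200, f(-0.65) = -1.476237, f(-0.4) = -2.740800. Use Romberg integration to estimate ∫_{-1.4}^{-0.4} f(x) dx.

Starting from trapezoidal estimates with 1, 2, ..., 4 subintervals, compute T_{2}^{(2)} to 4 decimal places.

T_{0}^{(0)} (trapezoid, 1 panel, h=1.0000): 5.955200
T_{1}^{(0)} (trapezoid, 2 panels, h=0.5000): 3.627700
T_{2}^{(0)} (trapezoid, 4 panels, h=0.2500): 3.034106
T_{1}^{(1)} = 3.627700 + (3.627700 − 5.955200)/3 = 2.851867
T_{2}^{(1)} = 3.034106 + (3.034106 − 3.627700)/3 = 2.836241
T_{2}^{(2)} = 2.836241 + (2.836241 − 2.851867)/15 = 2.835199

2.8352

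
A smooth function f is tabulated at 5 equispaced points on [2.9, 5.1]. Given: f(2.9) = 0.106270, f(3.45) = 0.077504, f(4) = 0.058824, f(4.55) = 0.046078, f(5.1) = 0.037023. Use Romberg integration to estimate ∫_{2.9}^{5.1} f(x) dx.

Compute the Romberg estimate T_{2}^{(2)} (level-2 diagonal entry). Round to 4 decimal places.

T_{0}^{(0)} (trapezoid, 1 panel, h=2.2000): 0.157622
T_{1}^{(0)} (trapezoid, 2 panels, h=1.1000): 0.143518
T_{2}^{(0)} (trapezoid, 4 panels, h=0.5500): 0.139729
T_{1}^{(1)} = 0.143518 + (0.143518 − 0.157622)/3 = 0.138817
T_{2}^{(1)} = 0.139729 + (0.139729 − 0.143518)/3 = 0.138466
T_{2}^{(2)} = 0.138466 + (0.138466 − 0.138817)/15 = 0.138443

0.1384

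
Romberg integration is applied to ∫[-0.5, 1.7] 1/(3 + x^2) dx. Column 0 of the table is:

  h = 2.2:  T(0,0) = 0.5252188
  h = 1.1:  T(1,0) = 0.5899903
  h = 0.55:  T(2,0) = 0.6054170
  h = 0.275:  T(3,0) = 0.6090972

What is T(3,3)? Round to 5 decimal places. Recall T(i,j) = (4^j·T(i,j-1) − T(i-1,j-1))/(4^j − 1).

T(1,1) = 0.5899903 + (0.5899903 − 0.5252188)/3 = 0.6115808
T(2,1) = 0.6054170 + (0.6054170 − 0.5899903)/3 = 0.6105592
T(3,1) = (4·0.6090972 − 0.6054170) / 3 = 0.6103239
T(2,2) = 0.6105592 + (0.6105592 − 0.6115808)/15 = 0.6104911
T(3,2) = (16·0.6103239 − 0.6105592) / 15 = 0.6103082
T(3,3) = 0.6103082 + (0.6103082 − 0.6104911)/63 = 0.6103053
(Column j=1 coincides with Simpson's rule on the same nodes.)

0.61031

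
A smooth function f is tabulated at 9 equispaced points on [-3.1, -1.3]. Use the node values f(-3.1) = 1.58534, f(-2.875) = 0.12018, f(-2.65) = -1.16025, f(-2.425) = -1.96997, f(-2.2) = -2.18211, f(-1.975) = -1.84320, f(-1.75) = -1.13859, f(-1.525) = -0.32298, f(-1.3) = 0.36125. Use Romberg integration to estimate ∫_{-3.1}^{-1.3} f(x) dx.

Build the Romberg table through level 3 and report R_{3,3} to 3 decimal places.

-1.730

R_{0,0} (trapezoid, 1 panel, h=1.8000): 1.75193
R_{1,0} (trapezoid, 2 panels, h=0.9000): -1.08793
R_{2,0} (trapezoid, 4 panels, h=0.4500): -1.57844
R_{3,0} (trapezoid, 8 panels, h=0.2250): -1.69282
R_{1,1} = -1.08793 + (-1.08793 − 1.75193)/3 = -2.03455
R_{2,1} = -1.57844 + (-1.57844 − (-1.08793))/3 = -1.74194
R_{3,1} = -1.69282 + (-1.69282 − (-1.57844))/3 = -1.73095
R_{2,2} = -1.74194 + (-1.74194 − (-2.03455))/15 = -1.72243
R_{3,2} = -1.73095 + (-1.73095 − (-1.74194))/15 = -1.73022
R_{3,3} = -1.73022 + (-1.73022 − (-1.72243))/63 = -1.73034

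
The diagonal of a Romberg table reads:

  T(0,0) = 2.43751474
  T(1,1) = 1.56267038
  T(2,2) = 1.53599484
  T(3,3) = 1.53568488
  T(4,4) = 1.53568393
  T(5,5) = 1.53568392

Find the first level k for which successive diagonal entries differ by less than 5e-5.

|T(1,1) − T(0,0)| = 0.87484436 ≥ 5e-5
|T(2,2) − T(1,1)| = 0.02667554 ≥ 5e-5
|T(3,3) − T(2,2)| = 0.00030996 ≥ 5e-5
|T(4,4) − T(3,3)| = 0.00000095 < 5e-5

k = 4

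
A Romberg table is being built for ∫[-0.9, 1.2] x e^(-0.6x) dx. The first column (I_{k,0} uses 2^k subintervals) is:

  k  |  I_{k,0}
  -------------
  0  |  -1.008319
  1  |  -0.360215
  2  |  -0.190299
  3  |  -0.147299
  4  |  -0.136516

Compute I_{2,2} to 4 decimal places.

Richardson extrapolation on the trapezoidal column (denominator 4−1=3):
I_{1,1} = (4·(-0.360215) − (-1.008319)) / 3 = -0.144180
I_{2,1} = -0.190299 + (-0.190299 − (-0.360215))/3 = -0.133660
I_{2,2} = -0.133660 + (-0.133660 − (-0.144180))/15 = -0.132959

-0.1330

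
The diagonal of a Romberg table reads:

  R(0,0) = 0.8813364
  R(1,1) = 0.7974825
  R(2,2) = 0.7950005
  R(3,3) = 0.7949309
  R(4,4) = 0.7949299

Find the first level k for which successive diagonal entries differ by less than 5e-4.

|R(1,1) − R(0,0)| = 0.0838539 ≥ 5e-4
|R(2,2) − R(1,1)| = 0.0024820 ≥ 5e-4
|R(3,3) − R(2,2)| = 0.0000696 < 5e-4

k = 3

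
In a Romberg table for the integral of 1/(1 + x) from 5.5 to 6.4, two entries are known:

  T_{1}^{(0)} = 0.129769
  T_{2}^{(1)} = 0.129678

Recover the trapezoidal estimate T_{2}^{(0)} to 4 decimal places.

0.1297

From T_{2}^{(1)} = (4·T_{2}^{(0)} − T_{1}^{(0)})/3, solve for T_{2}^{(0)}:
4·T_{2}^{(0)} = 3·0.129678 + 0.129769 = 0.518803
T_{2}^{(0)} = 0.129701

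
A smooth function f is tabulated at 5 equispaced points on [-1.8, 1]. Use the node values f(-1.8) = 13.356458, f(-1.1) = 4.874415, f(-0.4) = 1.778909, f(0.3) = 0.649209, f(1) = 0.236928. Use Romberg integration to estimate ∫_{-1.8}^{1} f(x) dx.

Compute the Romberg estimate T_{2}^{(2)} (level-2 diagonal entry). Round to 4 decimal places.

9.1235

T_{0}^{(0)} (trapezoid, 1 panel, h=2.8000): 19.030740
T_{1}^{(0)} (trapezoid, 2 panels, h=1.4000): 12.005843
T_{2}^{(0)} (trapezoid, 4 panels, h=0.7000): 9.869458
T_{1}^{(1)} = 12.005843 + (12.005843 − 19.030740)/3 = 9.664211
T_{2}^{(1)} = 9.869458 + (9.869458 − 12.005843)/3 = 9.157330
T_{2}^{(2)} = 9.157330 + (9.157330 − 9.664211)/15 = 9.123538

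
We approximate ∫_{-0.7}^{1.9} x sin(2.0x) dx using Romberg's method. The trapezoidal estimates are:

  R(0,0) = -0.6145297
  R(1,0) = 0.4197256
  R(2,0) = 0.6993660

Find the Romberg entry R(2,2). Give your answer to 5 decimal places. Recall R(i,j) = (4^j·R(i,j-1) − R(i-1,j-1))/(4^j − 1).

0.79445

Richardson extrapolation on the trapezoidal column (denominator 4−1=3):
R(1,1) = (4·0.4197256 − (-0.6145297)) / 3 = 0.7644774
R(2,1) = (4·0.6993660 − 0.4197256) / 3 = 0.7925795
R(2,2) = 0.7925795 + (0.7925795 − 0.7644774)/15 = 0.7944530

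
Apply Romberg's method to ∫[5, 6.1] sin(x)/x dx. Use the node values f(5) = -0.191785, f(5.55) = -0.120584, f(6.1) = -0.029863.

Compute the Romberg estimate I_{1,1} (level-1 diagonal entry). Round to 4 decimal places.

-0.1291

I_{0,0} (trapezoid, 1 panel, h=1.1000): -0.121906
I_{1,0} (trapezoid, 2 panels, h=0.5500): -0.127274
I_{1,1} = -0.127274 + (-0.127274 − (-0.121906))/3 = -0.129063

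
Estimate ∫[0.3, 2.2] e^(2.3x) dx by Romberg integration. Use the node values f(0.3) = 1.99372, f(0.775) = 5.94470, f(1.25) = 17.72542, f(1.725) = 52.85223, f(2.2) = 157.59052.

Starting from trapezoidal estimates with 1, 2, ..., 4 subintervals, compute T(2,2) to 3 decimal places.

67.794

T(0,0) (trapezoid, 1 panel, h=1.9000): 151.60503
T(1,0) (trapezoid, 2 panels, h=0.9500): 92.64166
T(2,0) (trapezoid, 4 panels, h=0.4750): 74.24937
T(1,1) = 92.64166 + (92.64166 − 151.60503)/3 = 72.98720
T(2,1) = 74.24937 + (74.24937 − 92.64166)/3 = 68.11861
T(2,2) = 68.11861 + (68.11861 − 72.98720)/15 = 67.79404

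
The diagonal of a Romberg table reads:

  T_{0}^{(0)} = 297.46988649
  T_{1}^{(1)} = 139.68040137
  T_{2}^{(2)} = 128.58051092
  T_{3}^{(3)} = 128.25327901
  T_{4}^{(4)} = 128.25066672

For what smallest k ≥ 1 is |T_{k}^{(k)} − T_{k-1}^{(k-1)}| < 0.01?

k = 4

|T_{1}^{(1)} − T_{0}^{(0)}| = 157.78948512 ≥ 0.01
|T_{2}^{(2)} − T_{1}^{(1)}| = 11.09989045 ≥ 0.01
|T_{3}^{(3)} − T_{2}^{(2)}| = 0.32723191 ≥ 0.01
|T_{4}^{(4)} − T_{3}^{(3)}| = 0.00261229 < 0.01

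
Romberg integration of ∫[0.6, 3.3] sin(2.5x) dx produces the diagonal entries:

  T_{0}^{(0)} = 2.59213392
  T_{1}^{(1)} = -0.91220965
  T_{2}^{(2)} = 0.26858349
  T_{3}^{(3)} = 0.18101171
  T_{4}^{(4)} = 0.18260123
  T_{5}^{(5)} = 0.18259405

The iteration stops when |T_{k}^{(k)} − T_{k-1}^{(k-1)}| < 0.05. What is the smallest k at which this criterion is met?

k = 4

|T_{1}^{(1)} − T_{0}^{(0)}| = 3.50434357 ≥ 0.05
|T_{2}^{(2)} − T_{1}^{(1)}| = 1.18079314 ≥ 0.05
|T_{3}^{(3)} − T_{2}^{(2)}| = 0.08757178 ≥ 0.05
|T_{4}^{(4)} − T_{3}^{(3)}| = 0.00158952 < 0.05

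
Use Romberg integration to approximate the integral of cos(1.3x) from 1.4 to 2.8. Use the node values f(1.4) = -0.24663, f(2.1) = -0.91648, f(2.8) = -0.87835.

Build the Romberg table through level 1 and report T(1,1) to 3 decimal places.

-1.118

T(0,0) (trapezoid, 1 panel, h=1.4000): -0.78749
T(1,0) (trapezoid, 2 panels, h=0.7000): -1.03528
T(1,1) = -1.03528 + (-1.03528 − (-0.78749))/3 = -1.11788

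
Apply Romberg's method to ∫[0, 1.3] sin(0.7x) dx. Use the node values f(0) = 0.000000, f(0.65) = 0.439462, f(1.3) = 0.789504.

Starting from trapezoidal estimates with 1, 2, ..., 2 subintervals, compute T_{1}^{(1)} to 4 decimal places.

T_{0}^{(0)} (trapezoid, 1 panel, h=1.3000): 0.513178
T_{1}^{(0)} (trapezoid, 2 panels, h=0.6500): 0.542239
T_{1}^{(1)} = 0.542239 + (0.542239 − 0.513178)/3 = 0.551926

0.5519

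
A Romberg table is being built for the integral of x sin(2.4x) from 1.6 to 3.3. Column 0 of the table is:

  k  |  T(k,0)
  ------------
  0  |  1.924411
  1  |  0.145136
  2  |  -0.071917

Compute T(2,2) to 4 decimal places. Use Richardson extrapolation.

-0.1240

T(1,1) = 0.145136 + (0.145136 − 1.924411)/3 = -0.447956
T(2,1) = (4·(-0.071917) − 0.145136) / 3 = -0.144268
T(2,2) = -0.144268 + (-0.144268 − (-0.447956))/15 = -0.124022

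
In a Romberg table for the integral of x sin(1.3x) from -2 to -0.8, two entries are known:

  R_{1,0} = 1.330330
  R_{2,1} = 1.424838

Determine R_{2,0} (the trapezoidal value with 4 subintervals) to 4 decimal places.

1.4012

From R_{2,1} = (4·R_{2,0} − R_{1,0})/3, solve for R_{2,0}:
4·R_{2,0} = 3·1.424838 + 1.330330 = 5.604844
R_{2,0} = 1.401211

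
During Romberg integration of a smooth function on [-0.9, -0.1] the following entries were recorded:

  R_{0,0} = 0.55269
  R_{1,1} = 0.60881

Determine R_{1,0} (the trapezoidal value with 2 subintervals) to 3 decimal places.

0.595

From R_{1,1} = (4·R_{1,0} − R_{0,0})/3, solve for R_{1,0}:
4·R_{1,0} = 3·0.60881 + 0.55269 = 2.37912
R_{1,0} = 0.59478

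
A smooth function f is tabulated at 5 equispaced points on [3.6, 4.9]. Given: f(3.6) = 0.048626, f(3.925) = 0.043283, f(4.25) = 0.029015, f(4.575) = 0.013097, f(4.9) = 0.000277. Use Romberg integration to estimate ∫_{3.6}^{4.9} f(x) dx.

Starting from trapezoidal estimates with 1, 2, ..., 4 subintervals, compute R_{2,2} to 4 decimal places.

R_{0,0} (trapezoid, 1 panel, h=1.3000): 0.031787
R_{1,0} (trapezoid, 2 panels, h=0.6500): 0.034753
R_{2,0} (trapezoid, 4 panels, h=0.3250): 0.035700
R_{1,1} = 0.034753 + (0.034753 − 0.031787)/3 = 0.035742
R_{2,1} = 0.035700 + (0.035700 − 0.034753)/3 = 0.036016
R_{2,2} = 0.036016 + (0.036016 − 0.035742)/15 = 0.036034

0.0360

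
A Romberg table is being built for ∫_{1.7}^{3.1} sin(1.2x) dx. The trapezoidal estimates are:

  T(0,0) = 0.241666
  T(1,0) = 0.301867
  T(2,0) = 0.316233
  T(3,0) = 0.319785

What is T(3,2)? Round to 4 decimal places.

0.3210

T(2,1) = 0.316233 + (0.316233 − 0.301867)/3 = 0.321022
T(3,1) = 0.319785 + (0.319785 − 0.316233)/3 = 0.320969
T(3,2) = 0.320969 + (0.320969 − 0.321022)/15 = 0.320965
(Column j=1 coincides with Simpson's rule on the same nodes.)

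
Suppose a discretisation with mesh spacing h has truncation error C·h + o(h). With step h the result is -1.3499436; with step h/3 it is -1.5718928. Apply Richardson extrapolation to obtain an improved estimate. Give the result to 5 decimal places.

The leading error scales as h; refining by a factor of 3 reduces it by 3^1 = 3.
Extrapolated value = (3·A(h/3) − A(h)) / (3 − 1)
= (3·(-1.5718928) − (-1.3499436)) / 2
= -3.3657348 / 2 = -1.6828674

-1.68287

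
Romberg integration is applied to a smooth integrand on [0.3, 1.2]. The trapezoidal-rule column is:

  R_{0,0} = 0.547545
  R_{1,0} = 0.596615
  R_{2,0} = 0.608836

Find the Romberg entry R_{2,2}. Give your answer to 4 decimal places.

Richardson extrapolation on the trapezoidal column (denominator 4−1=3):
R_{1,1} = (4·0.596615 − 0.547545) / 3 = 0.612972
R_{2,1} = 0.608836 + (0.608836 − 0.596615)/3 = 0.612910
R_{2,2} = (16·0.612910 − 0.612972) / 15 = 0.612906

0.6129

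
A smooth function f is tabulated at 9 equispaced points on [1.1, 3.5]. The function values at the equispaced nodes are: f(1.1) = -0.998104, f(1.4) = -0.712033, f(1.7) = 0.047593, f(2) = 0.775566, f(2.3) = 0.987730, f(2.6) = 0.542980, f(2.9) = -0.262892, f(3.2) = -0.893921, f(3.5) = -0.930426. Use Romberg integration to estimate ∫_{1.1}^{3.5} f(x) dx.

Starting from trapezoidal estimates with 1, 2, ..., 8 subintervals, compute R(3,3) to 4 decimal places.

R(0,0) (trapezoid, 1 panel, h=2.4000): -2.314236
R(1,0) (trapezoid, 2 panels, h=1.2000): 0.028158
R(2,0) (trapezoid, 4 panels, h=0.6000): -0.115100
R(3,0) (trapezoid, 8 panels, h=0.3000): -0.143773
R(1,1) = 0.028158 + (0.028158 − (-2.314236))/3 = 0.808956
R(2,1) = -0.115100 + (-0.115100 − 0.028158)/3 = -0.162853
R(3,1) = -0.143773 + (-0.143773 − (-0.115100))/3 = -0.153331
R(2,2) = -0.162853 + (-0.162853 − 0.808956)/15 = -0.227640
R(3,2) = -0.153331 + (-0.153331 − (-0.162853))/15 = -0.152696
R(3,3) = -0.152696 + (-0.152696 − (-0.227640))/63 = -0.151506

-0.1515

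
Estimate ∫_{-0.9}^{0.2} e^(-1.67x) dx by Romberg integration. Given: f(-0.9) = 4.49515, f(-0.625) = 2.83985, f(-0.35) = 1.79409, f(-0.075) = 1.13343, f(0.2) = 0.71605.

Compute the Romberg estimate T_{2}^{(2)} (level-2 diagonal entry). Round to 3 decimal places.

T_{0}^{(0)} (trapezoid, 1 panel, h=1.1000): 2.86616
T_{1}^{(0)} (trapezoid, 2 panels, h=0.5500): 2.41983
T_{2}^{(0)} (trapezoid, 4 panels, h=0.2750): 2.30257
T_{1}^{(1)} = 2.41983 + (2.41983 − 2.86616)/3 = 2.27105
T_{2}^{(1)} = 2.30257 + (2.30257 − 2.41983)/3 = 2.26348
T_{2}^{(2)} = 2.26348 + (2.26348 − 2.27105)/15 = 2.26298

2.263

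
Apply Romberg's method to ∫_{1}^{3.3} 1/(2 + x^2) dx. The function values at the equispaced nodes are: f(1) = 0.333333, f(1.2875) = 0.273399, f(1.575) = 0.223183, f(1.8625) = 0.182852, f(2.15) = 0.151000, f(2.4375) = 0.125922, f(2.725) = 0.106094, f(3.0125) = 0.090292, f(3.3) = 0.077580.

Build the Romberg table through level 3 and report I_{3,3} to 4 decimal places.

0.3892

I_{0,0} (trapezoid, 1 panel, h=2.3000): 0.472550
I_{1,0} (trapezoid, 2 panels, h=1.1500): 0.409925
I_{2,0} (trapezoid, 4 panels, h=0.5750): 0.394297
I_{3,0} (trapezoid, 8 panels, h=0.2875): 0.390482
I_{1,1} = 0.409925 + (0.409925 − 0.472550)/3 = 0.389050
I_{2,1} = 0.394297 + (0.394297 − 0.409925)/3 = 0.389088
I_{3,1} = 0.390482 + (0.390482 − 0.394297)/3 = 0.389210
I_{2,2} = 0.389088 + (0.389088 − 0.389050)/15 = 0.389091
I_{3,2} = 0.389210 + (0.389210 − 0.389088)/15 = 0.389218
I_{3,3} = 0.389218 + (0.389218 − 0.389091)/63 = 0.389220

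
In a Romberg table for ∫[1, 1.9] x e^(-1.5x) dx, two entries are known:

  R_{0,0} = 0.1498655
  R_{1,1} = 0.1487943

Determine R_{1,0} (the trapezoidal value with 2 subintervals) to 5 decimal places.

From R_{1,1} = (4·R_{1,0} − R_{0,0})/3, solve for R_{1,0}:
4·R_{1,0} = 3·0.1487943 + 0.1498655 = 0.5962484
R_{1,0} = 0.1490621

0.14906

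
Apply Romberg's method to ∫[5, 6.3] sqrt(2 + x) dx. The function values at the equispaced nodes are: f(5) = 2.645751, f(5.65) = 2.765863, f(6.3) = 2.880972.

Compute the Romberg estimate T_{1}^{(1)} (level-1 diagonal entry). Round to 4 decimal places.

3.5945

T_{0}^{(0)} (trapezoid, 1 panel, h=1.3000): 3.592370
T_{1}^{(0)} (trapezoid, 2 panels, h=0.6500): 3.593996
T_{1}^{(1)} = 3.593996 + (3.593996 − 3.592370)/3 = 3.594538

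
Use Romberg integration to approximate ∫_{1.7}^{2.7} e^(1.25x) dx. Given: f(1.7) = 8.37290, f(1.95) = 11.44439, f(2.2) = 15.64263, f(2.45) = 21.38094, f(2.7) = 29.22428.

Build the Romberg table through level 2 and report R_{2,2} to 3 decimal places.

R_{0,0} (trapezoid, 1 panel, h=1.0000): 18.79859
R_{1,0} (trapezoid, 2 panels, h=0.5000): 17.22061
R_{2,0} (trapezoid, 4 panels, h=0.2500): 16.81664
R_{1,1} = 17.22061 + (17.22061 − 18.79859)/3 = 16.69462
R_{2,1} = 16.81664 + (16.81664 − 17.22061)/3 = 16.68198
R_{2,2} = 16.68198 + (16.68198 − 16.69462)/15 = 16.68114

16.681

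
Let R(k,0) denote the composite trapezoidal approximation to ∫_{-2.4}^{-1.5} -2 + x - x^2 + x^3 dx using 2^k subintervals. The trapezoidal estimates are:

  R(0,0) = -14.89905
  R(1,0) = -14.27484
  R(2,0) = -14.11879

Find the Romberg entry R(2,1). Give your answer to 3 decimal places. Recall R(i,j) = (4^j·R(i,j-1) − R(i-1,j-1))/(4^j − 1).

-14.067

Richardson extrapolation on the trapezoidal column (denominator 4−1=3):
R(2,1) = (4·(-14.11879) − (-14.27484)) / 3 = -14.06677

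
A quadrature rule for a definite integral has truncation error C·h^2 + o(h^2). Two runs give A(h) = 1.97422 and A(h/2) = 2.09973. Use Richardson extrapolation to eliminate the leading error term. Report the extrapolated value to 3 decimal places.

2.142

The leading error scales as h^2; refining by a factor of 2 reduces it by 2^2 = 4.
Extrapolated value = (4·A(h/2) − A(h)) / (4 − 1)
= (4·2.09973 − 1.97422) / 3
= 6.42470 / 3 = 2.14157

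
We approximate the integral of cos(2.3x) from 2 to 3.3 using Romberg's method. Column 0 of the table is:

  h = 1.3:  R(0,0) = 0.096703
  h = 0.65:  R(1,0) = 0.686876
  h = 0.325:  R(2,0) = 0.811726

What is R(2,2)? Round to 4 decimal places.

0.8513

Richardson extrapolation on the trapezoidal column (denominator 4−1=3):
R(1,1) = (4·0.686876 − 0.096703) / 3 = 0.883600
R(2,1) = 0.811726 + (0.811726 − 0.686876)/3 = 0.853343
R(2,2) = (16·0.853343 − 0.883600) / 15 = 0.851326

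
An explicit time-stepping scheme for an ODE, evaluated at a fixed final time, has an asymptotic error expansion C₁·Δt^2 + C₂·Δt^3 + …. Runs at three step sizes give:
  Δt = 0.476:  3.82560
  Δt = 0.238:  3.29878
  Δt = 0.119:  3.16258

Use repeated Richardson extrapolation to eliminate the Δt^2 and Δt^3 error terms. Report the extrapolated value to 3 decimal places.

First eliminate the Δt^2 term (factor 2^2 = 4):
  B₁ = (4·3.29878 − 3.82560)/3 = 3.12317
  B₂ = (4·3.16258 − 3.29878)/3 = 3.11718
Then eliminate the Δt^3 term (factor 2^3 = 8):
  (8·3.11718 − 3.12317)/7 = 3.11632

3.116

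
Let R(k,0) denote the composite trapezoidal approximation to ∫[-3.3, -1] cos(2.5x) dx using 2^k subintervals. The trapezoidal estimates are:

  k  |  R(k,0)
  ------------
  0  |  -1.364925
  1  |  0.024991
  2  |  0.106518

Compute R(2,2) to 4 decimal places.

R(1,1) = (4·0.024991 − (-1.364925)) / 3 = 0.488296
R(2,1) = 0.106518 + (0.106518 − 0.024991)/3 = 0.133694
R(2,2) = 0.133694 + (0.133694 − 0.488296)/15 = 0.110054

0.1101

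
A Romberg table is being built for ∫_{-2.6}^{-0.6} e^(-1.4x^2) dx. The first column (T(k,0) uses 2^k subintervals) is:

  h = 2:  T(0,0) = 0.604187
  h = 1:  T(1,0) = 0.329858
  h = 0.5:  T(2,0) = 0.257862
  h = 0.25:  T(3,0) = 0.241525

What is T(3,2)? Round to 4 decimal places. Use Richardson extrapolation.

Richardson extrapolation on the trapezoidal column (denominator 4−1=3):
T(2,1) = 0.257862 + (0.257862 − 0.329858)/3 = 0.233863
T(3,1) = 0.241525 + (0.241525 − 0.257862)/3 = 0.236079
T(3,2) = (16·0.236079 − 0.233863) / 15 = 0.236227

0.2362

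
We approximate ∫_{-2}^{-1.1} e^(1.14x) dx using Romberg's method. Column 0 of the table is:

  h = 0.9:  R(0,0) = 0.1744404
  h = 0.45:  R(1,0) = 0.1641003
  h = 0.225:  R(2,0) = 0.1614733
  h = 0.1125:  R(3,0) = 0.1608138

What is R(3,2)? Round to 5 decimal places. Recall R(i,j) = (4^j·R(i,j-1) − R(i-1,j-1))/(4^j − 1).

Richardson extrapolation on the trapezoidal column (denominator 4−1=3):
R(2,1) = 0.1614733 + (0.1614733 − 0.1641003)/3 = 0.1605976
R(3,1) = (4·0.1608138 − 0.1614733) / 3 = 0.1605940
R(3,2) = 0.1605940 + (0.1605940 − 0.1605976)/15 = 0.1605938

0.16059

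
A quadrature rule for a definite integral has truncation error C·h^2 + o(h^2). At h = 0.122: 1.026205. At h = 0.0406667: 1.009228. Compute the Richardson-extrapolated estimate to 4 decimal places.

Extrapolated value = (9·A(h/3) − A(h)) / (9 − 1)
= (9·1.009228 − 1.026205) / 8
= 8.056847 / 8 = 1.007106

1.0071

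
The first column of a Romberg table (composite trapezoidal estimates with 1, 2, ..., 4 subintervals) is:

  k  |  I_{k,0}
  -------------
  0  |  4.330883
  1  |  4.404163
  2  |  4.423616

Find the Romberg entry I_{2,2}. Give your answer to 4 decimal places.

Richardson extrapolation on the trapezoidal column (denominator 4−1=3):
I_{1,1} = 4.404163 + (4.404163 − 4.330883)/3 = 4.428590
I_{2,1} = 4.423616 + (4.423616 − 4.404163)/3 = 4.430100
I_{2,2} = 4.430100 + (4.430100 − 4.428590)/15 = 4.430201

4.4302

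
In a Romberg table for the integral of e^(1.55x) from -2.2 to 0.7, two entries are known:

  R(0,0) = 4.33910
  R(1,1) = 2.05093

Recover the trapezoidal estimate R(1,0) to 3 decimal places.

2.623

From R(1,1) = (4·R(1,0) − R(0,0))/3, solve for R(1,0):
4·R(1,0) = 3·2.05093 + 4.33910 = 10.49189
R(1,0) = 2.62297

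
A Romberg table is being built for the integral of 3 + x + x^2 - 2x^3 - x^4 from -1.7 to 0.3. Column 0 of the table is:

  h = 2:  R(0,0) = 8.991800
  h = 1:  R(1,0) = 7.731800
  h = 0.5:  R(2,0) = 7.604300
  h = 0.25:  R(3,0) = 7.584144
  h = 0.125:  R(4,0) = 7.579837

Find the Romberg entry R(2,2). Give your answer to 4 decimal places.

R(1,1) = 7.731800 + (7.731800 − 8.991800)/3 = 7.311800
R(2,1) = 7.604300 + (7.604300 − 7.731800)/3 = 7.561800
R(2,2) = (16·7.561800 − 7.311800) / 15 = 7.578467

7.5785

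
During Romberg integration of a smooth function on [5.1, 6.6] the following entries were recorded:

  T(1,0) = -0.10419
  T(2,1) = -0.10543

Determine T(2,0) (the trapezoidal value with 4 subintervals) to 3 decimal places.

From T(2,1) = (4·T(2,0) − T(1,0))/3, solve for T(2,0):
4·T(2,0) = 3·(-0.10543) + (-0.10419) = -0.42048
T(2,0) = -0.10512

-0.105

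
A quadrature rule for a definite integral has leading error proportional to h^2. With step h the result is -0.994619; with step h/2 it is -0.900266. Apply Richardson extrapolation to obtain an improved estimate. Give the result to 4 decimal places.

-0.8688

The leading error scales as h^2; refining by a factor of 2 reduces it by 2^2 = 4.
Extrapolated value = (4·A(h/2) − A(h)) / (4 − 1)
= (4·(-0.900266) − (-0.994619)) / 3
= -2.606445 / 3 = -0.868815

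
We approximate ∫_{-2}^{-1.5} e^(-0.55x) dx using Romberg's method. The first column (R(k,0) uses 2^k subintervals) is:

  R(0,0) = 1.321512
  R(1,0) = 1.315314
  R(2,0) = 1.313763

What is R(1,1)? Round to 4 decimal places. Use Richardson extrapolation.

1.3132

Richardson extrapolation on the trapezoidal column (denominator 4−1=3):
R(1,1) = (4·1.315314 − 1.321512) / 3 = 1.313248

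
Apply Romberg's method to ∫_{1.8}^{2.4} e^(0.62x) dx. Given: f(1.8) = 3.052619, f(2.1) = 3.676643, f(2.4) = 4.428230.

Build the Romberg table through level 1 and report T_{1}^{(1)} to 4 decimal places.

T_{0}^{(0)} (trapezoid, 1 panel, h=0.6000): 2.244255
T_{1}^{(0)} (trapezoid, 2 panels, h=0.3000): 2.225120
T_{1}^{(1)} = 2.225120 + (2.225120 − 2.244255)/3 = 2.218742

2.2187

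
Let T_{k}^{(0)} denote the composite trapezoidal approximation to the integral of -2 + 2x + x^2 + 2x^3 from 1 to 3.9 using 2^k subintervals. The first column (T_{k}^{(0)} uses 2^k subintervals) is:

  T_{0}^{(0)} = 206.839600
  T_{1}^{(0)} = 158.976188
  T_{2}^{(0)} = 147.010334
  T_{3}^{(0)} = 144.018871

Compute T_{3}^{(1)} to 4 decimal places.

T_{3}^{(1)} = (4·144.018871 − 147.010334) / 3 = 143.021717

143.0217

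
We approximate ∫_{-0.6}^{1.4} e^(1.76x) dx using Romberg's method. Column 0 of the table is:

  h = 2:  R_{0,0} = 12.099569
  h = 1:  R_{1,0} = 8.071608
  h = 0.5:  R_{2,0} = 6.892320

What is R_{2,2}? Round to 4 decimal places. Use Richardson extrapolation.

R_{1,1} = 8.071608 + (8.071608 − 12.099569)/3 = 6.728954
R_{2,1} = 6.892320 + (6.892320 − 8.071608)/3 = 6.499224
R_{2,2} = 6.499224 + (6.499224 − 6.728954)/15 = 6.483909

6.4839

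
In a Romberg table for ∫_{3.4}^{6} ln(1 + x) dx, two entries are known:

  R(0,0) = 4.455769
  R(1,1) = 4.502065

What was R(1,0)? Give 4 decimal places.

4.4905

From R(1,1) = (4·R(1,0) − R(0,0))/3, solve for R(1,0):
4·R(1,0) = 3·4.502065 + 4.455769 = 17.961964
R(1,0) = 4.490491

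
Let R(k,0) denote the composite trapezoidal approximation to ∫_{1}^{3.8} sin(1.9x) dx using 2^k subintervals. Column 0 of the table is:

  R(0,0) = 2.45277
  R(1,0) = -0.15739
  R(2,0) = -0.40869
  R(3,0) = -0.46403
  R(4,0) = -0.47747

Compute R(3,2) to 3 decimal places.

Richardson extrapolation on the trapezoidal column (denominator 4−1=3):
R(2,1) = (4·(-0.40869) − (-0.15739)) / 3 = -0.49246
R(3,1) = -0.46403 + (-0.46403 − (-0.40869))/3 = -0.48248
R(3,2) = (16·(-0.48248) − (-0.49246)) / 15 = -0.48181

-0.482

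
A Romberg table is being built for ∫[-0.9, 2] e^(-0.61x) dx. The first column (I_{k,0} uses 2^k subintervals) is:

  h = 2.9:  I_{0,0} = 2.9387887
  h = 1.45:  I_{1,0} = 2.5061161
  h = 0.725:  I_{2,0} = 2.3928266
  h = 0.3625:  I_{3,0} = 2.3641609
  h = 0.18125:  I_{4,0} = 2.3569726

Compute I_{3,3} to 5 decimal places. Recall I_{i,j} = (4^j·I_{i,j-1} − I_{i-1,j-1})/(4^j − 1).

I_{1,1} = 2.5061161 + (2.5061161 − 2.9387887)/3 = 2.3618919
I_{2,1} = (4·2.3928266 − 2.5061161) / 3 = 2.3550634
I_{3,1} = (4·2.3641609 − 2.3928266) / 3 = 2.3546057
I_{2,2} = (16·2.3550634 − 2.3618919) / 15 = 2.3546082
I_{3,2} = 2.3546057 + (2.3546057 − 2.3550634)/15 = 2.3545752
I_{3,3} = 2.3545752 + (2.3545752 − 2.3546082)/63 = 2.3545747
(Column j=1 coincides with Simpson's rule on the same nodes.)

2.35457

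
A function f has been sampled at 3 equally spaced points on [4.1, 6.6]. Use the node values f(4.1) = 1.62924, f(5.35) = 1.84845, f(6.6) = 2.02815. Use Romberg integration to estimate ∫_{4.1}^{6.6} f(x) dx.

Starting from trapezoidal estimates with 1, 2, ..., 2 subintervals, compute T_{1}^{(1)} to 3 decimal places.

4.605

T_{0}^{(0)} (trapezoid, 1 panel, h=2.5000): 4.57174
T_{1}^{(0)} (trapezoid, 2 panels, h=1.2500): 4.59643
T_{1}^{(1)} = 4.59643 + (4.59643 − 4.57174)/3 = 4.60466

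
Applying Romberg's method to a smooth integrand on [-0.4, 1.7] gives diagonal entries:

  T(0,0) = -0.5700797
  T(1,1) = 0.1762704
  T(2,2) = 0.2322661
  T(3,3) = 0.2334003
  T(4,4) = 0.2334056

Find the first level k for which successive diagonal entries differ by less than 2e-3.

|T(1,1) − T(0,0)| = 0.7463501 ≥ 2e-3
|T(2,2) − T(1,1)| = 0.0559957 ≥ 2e-3
|T(3,3) − T(2,2)| = 0.0011342 < 2e-3

k = 3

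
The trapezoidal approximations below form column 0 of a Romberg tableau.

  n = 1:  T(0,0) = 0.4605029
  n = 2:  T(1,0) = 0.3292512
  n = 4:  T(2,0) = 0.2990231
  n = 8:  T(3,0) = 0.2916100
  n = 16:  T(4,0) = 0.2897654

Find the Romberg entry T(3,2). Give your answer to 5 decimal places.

Richardson extrapolation on the trapezoidal column (denominator 4−1=3):
T(2,1) = (4·0.2990231 − 0.3292512) / 3 = 0.2889471
T(3,1) = 0.2916100 + (0.2916100 − 0.2990231)/3 = 0.2891390
T(3,2) = (16·0.2891390 − 0.2889471) / 15 = 0.2891518

0.28915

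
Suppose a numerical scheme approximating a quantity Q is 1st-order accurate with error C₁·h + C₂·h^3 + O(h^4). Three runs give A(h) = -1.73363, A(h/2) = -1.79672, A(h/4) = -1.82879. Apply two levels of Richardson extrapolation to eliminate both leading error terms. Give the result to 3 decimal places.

-1.861

First eliminate the h term (factor 2^1 = 2):
  B₁ = (2·(-1.79672) − (-1.73363))/1 = -1.85981
  B₂ = (2·(-1.82879) − (-1.79672))/1 = -1.86086
Then eliminate the h^3 term (factor 2^3 = 8):
  (8·(-1.86086) − (-1.85981))/7 = -1.86101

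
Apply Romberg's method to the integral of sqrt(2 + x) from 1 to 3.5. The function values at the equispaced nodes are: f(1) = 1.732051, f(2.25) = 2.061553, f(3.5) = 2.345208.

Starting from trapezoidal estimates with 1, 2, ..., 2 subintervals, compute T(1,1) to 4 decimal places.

T(0,0) (trapezoid, 1 panel, h=2.5000): 5.096574
T(1,0) (trapezoid, 2 panels, h=1.2500): 5.125228
T(1,1) = 5.125228 + (5.125228 − 5.096574)/3 = 5.134779

5.1348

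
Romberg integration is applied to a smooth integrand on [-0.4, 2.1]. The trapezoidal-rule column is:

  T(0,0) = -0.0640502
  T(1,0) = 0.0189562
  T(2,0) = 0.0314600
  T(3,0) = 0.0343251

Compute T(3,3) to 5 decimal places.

0.03526

Richardson extrapolation on the trapezoidal column (denominator 4−1=3):
T(1,1) = (4·0.0189562 − (-0.0640502)) / 3 = 0.0466250
T(2,1) = (4·0.0314600 − 0.0189562) / 3 = 0.0356279
T(3,1) = (4·0.0343251 − 0.0314600) / 3 = 0.0352801
T(2,2) = 0.0356279 + (0.0356279 − 0.0466250)/15 = 0.0348948
T(3,2) = (16·0.0352801 − 0.0356279) / 15 = 0.0352569
T(3,3) = (64·0.0352569 − 0.0348948) / 63 = 0.0352626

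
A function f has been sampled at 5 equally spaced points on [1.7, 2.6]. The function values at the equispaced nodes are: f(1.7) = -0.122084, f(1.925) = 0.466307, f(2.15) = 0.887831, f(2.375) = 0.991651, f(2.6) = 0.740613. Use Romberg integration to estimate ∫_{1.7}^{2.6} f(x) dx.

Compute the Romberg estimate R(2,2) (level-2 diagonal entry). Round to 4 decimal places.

0.6164

R(0,0) (trapezoid, 1 panel, h=0.9000): 0.278338
R(1,0) (trapezoid, 2 panels, h=0.4500): 0.538693
R(2,0) (trapezoid, 4 panels, h=0.2250): 0.597387
R(1,1) = 0.538693 + (0.538693 − 0.278338)/3 = 0.625478
R(2,1) = 0.597387 + (0.597387 − 0.538693)/3 = 0.616952
R(2,2) = 0.616952 + (0.616952 − 0.625478)/15 = 0.616384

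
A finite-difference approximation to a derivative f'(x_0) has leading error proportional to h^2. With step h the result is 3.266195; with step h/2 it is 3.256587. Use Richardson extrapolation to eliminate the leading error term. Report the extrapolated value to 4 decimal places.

3.2534

The leading error scales as h^2; refining by a factor of 2 reduces it by 2^2 = 4.
Extrapolated value = (4·A(h/2) − A(h)) / (4 − 1)
= (4·3.256587 − 3.266195) / 3
= 9.760153 / 3 = 3.253384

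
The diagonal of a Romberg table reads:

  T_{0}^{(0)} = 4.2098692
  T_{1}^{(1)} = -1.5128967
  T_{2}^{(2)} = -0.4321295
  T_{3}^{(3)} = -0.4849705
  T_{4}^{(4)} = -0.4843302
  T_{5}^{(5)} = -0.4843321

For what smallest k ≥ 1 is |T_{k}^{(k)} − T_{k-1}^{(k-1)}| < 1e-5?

k = 5

|T_{1}^{(1)} − T_{0}^{(0)}| = 5.7227659 ≥ 1e-5
|T_{2}^{(2)} − T_{1}^{(1)}| = 1.0807672 ≥ 1e-5
|T_{3}^{(3)} − T_{2}^{(2)}| = 0.0528410 ≥ 1e-5
|T_{4}^{(4)} − T_{3}^{(3)}| = 0.0006403 ≥ 1e-5
|T_{5}^{(5)} − T_{4}^{(4)}| = 0.0000019 < 1e-5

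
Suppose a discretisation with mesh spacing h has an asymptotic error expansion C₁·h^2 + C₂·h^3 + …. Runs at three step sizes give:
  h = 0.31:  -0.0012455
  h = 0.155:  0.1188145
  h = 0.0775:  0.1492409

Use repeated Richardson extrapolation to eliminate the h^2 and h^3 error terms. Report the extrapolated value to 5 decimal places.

First eliminate the h^2 term (factor 2^2 = 4):
  B₁ = (4·0.1188145 − (-0.0012455))/3 = 0.1588345
  B₂ = (4·0.1492409 − 0.1188145)/3 = 0.1593830
Then eliminate the h^3 term (factor 2^3 = 8):
  (8·0.1593830 − 0.1588345)/7 = 0.1594614

0.15946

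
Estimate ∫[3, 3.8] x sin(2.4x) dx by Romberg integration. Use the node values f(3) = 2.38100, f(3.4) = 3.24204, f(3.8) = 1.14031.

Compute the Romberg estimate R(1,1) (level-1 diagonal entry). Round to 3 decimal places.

2.199

R(0,0) (trapezoid, 1 panel, h=0.8000): 1.40852
R(1,0) (trapezoid, 2 panels, h=0.4000): 2.00108
R(1,1) = 2.00108 + (2.00108 − 1.40852)/3 = 2.19860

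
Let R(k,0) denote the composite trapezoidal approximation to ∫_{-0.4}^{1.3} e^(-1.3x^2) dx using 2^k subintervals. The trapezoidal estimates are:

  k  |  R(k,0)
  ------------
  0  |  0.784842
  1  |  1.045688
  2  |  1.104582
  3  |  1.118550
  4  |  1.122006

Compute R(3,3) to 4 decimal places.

Richardson extrapolation on the trapezoidal column (denominator 4−1=3):
R(1,1) = 1.045688 + (1.045688 − 0.784842)/3 = 1.132637
R(2,1) = 1.104582 + (1.104582 − 1.045688)/3 = 1.124213
R(3,1) = (4·1.118550 − 1.104582) / 3 = 1.123206
R(2,2) = 1.124213 + (1.124213 − 1.132637)/15 = 1.123651
R(3,2) = (16·1.123206 − 1.124213) / 15 = 1.123139
R(3,3) = 1.123139 + (1.123139 − 1.123651)/63 = 1.123131
(Column j=1 coincides with Simpson's rule on the same nodes.)

1.1231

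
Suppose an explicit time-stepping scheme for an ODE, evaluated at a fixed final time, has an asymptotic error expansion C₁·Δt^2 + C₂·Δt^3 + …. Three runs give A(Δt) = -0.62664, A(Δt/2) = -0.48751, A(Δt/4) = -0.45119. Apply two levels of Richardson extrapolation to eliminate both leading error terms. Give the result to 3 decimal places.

First eliminate the Δt^2 term (factor 2^2 = 4):
  B₁ = (4·(-0.48751) − (-0.62664))/3 = -0.44113
  B₂ = (4·(-0.45119) − (-0.48751))/3 = -0.43908
Then eliminate the Δt^3 term (factor 2^3 = 8):
  (8·(-0.43908) − (-0.44113))/7 = -0.43879

-0.439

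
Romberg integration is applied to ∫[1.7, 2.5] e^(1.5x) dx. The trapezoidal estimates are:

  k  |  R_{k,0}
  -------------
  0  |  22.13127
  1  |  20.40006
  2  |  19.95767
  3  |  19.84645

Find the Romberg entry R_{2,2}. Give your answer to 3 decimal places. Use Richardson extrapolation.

19.809

Richardson extrapolation on the trapezoidal column (denominator 4−1=3):
R_{1,1} = (4·20.40006 − 22.13127) / 3 = 19.82299
R_{2,1} = (4·19.95767 − 20.40006) / 3 = 19.81021
R_{2,2} = (16·19.81021 − 19.82299) / 15 = 19.80936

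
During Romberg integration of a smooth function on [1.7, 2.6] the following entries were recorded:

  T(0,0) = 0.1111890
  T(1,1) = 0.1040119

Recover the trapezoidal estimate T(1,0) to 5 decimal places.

From T(1,1) = (4·T(1,0) − T(0,0))/3, solve for T(1,0):
4·T(1,0) = 3·0.1040119 + 0.1111890 = 0.4232247
T(1,0) = 0.1058062

0.10581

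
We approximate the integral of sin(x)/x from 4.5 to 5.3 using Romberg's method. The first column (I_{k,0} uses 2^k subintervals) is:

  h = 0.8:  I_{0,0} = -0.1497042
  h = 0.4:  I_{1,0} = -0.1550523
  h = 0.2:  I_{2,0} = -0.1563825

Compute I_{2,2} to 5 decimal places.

Richardson extrapolation on the trapezoidal column (denominator 4−1=3):
I_{1,1} = -0.1550523 + (-0.1550523 − (-0.1497042))/3 = -0.1568350
I_{2,1} = (4·(-0.1563825) − (-0.1550523)) / 3 = -0.1568259
I_{2,2} = (16·(-0.1568259) − (-0.1568350)) / 15 = -0.1568253

-0.15683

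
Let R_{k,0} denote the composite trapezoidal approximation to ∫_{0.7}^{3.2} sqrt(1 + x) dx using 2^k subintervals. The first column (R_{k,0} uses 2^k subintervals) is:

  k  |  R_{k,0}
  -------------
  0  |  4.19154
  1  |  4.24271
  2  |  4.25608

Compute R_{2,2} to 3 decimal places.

Richardson extrapolation on the trapezoidal column (denominator 4−1=3):
R_{1,1} = 4.24271 + (4.24271 − 4.19154)/3 = 4.25977
R_{2,1} = 4.25608 + (4.25608 − 4.24271)/3 = 4.26054
R_{2,2} = 4.26054 + (4.26054 − 4.25977)/15 = 4.26059

4.261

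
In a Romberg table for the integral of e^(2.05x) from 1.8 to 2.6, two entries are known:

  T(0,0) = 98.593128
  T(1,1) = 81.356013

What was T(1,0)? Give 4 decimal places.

85.6653

From T(1,1) = (4·T(1,0) − T(0,0))/3, solve for T(1,0):
4·T(1,0) = 3·81.356013 + 98.593128 = 342.661167
T(1,0) = 85.665292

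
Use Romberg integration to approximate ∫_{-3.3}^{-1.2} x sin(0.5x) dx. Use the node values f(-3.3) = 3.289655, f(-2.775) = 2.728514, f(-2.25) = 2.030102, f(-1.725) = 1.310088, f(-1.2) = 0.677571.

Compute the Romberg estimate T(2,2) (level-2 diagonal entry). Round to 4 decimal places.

4.2319

T(0,0) (trapezoid, 1 panel, h=2.1000): 4.165587
T(1,0) (trapezoid, 2 panels, h=1.0500): 4.214401
T(2,0) (trapezoid, 4 panels, h=0.5250): 4.227466
T(1,1) = 4.214401 + (4.214401 − 4.165587)/3 = 4.230672
T(2,1) = 4.227466 + (4.227466 − 4.214401)/3 = 4.231821
T(2,2) = 4.231821 + (4.231821 − 4.230672)/15 = 4.231898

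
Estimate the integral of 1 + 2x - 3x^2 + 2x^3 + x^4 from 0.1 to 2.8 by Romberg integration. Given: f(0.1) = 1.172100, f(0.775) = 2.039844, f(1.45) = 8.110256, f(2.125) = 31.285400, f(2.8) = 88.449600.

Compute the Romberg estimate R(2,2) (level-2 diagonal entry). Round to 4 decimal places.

R(0,0) (trapezoid, 1 panel, h=2.7000): 120.989295
R(1,0) (trapezoid, 2 panels, h=1.3500): 71.443493
R(2,0) (trapezoid, 4 panels, h=0.6750): 58.216286
R(1,1) = 71.443493 + (71.443493 − 120.989295)/3 = 54.928226
R(2,1) = 58.216286 + (58.216286 − 71.443493)/3 = 53.807217
R(2,2) = 53.807217 + (53.807217 − 54.928226)/15 = 53.732483

53.7325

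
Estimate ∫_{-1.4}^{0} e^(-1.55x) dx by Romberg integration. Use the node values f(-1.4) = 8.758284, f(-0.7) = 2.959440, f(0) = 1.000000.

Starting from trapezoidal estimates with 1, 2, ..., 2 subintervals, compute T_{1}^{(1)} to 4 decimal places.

T_{0}^{(0)} (trapezoid, 1 panel, h=1.4000): 6.830799
T_{1}^{(0)} (trapezoid, 2 panels, h=0.7000): 5.487007
T_{1}^{(1)} = 5.487007 + (5.487007 − 6.830799)/3 = 5.039076

5.0391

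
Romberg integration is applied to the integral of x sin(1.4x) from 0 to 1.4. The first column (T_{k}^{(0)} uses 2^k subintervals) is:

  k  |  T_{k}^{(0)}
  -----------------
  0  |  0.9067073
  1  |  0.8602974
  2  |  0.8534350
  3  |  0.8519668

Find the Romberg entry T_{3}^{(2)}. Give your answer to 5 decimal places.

T_{2}^{(1)} = 0.8534350 + (0.8534350 − 0.8602974)/3 = 0.8511475
T_{3}^{(1)} = (4·0.8519668 − 0.8534350) / 3 = 0.8514774
T_{3}^{(2)} = 0.8514774 + (0.8514774 − 0.8511475)/15 = 0.8514994

0.85150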